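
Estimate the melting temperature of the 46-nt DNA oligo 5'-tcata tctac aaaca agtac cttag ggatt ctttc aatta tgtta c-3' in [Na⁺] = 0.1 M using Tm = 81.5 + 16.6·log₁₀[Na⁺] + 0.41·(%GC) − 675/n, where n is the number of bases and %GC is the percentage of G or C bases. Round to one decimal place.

Length n = 46. A=15, G=5, C=9, T=17
G+C = 14, so %GC = 14/46 × 100 = 30.435%
Salt term: 16.6 × (-1) = -16.6
GC term: 0.41 × 30.435 = 12.478; length term: −675/46 = −14.674
Tm = 81.5 + (-16.6) + 12.478 − 14.674 = 62.704 → 62.7°C

62.7°C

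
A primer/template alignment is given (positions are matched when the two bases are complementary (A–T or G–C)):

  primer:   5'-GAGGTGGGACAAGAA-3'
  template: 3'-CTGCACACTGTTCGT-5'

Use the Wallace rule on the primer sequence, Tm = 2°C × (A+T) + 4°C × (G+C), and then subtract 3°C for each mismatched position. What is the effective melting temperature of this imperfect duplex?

37°C

Primer base counts: A=6, T=1, G=7, C=1 → A+T=7, G+C=8
Perfect-match Tm = 2(7) + 4(8) = 14 + 32 = 46°C
Mismatches (positions where the bases are not complementary): 3 (at positions 3, 7, 14)
Effective Tm = 46 − 3×3 = 46 − 9 = 37°C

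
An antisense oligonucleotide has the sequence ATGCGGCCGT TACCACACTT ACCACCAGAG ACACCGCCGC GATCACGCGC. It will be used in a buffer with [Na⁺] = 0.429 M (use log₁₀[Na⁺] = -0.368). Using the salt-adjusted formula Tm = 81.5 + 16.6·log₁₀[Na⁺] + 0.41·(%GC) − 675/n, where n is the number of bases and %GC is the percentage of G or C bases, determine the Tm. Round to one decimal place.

Length n = 50. C=21, A=12, G=11, T=6
G+C = 32, so %GC = 32/50 × 100 = 64%
Salt term: 16.6 × (-0.368) = -6.109
GC term: 0.41 × 64 = 26.24; length term: −675/50 = −13.5
Tm = 81.5 + (-6.109) + 26.24 − 13.5 = 88.131 → 88.1°C

88.1°C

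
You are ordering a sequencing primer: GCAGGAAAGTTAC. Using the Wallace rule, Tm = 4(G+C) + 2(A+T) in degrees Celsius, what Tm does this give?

38°C

Scanning the sequence gives C=2, A=5, G=4, T=2.
AT pairs contribute 7, GC pairs contribute 6.
Tm = 4·6 + 2·7 = 24 + 14 = 38°C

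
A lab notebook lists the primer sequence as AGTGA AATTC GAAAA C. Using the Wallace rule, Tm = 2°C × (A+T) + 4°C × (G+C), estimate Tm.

Scanning the sequence gives G=3, A=8, T=3, C=2.
AT pairs contribute 11, GC pairs contribute 5.
Tm = 2(11) + 4(5) = 22 + 20 = 42°C

42°C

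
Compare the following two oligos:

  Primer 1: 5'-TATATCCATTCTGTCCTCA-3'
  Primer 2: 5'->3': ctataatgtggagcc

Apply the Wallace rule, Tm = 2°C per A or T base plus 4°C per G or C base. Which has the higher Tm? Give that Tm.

Primer 1, 52°C

Primer 1: A+T=12, G+C=7 → Tm = 2(12)+4(7) = 52°C
Primer 2: A+T=8, G+C=7 → Tm = 2(8)+4(7) = 44°C
52°C vs 44°C → primer 1 is higher.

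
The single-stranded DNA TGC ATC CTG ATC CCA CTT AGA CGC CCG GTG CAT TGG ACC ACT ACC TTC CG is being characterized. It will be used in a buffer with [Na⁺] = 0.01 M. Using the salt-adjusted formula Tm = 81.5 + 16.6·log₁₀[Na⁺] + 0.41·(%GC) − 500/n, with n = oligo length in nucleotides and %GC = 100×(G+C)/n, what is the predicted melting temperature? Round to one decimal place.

62.1°C

Length n = 50. Scanning the sequence gives C=19, A=9, G=10, T=12.
G+C = 29, so %GC = 29/50 × 100 = 58%
Salt term: 16.6 × (-2) = -33.2
GC term: 0.41 × 58 = 23.78; length term: −500/50 = −10
Tm = 81.5 + (-33.2) + 23.78 − 10 = 62.08 → 62.1°C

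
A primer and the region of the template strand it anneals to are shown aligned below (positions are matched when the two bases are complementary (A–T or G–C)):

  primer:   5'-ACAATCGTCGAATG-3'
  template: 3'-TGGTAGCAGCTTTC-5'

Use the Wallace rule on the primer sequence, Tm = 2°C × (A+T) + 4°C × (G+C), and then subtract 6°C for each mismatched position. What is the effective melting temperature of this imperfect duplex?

28°C

Primer base counts: A=5, T=3, G=3, C=3 → A+T=8, G+C=6
Perfect-match Tm = 2(8) + 4(6) = 16 + 24 = 40°C
Mismatches (positions where the bases are not complementary): 2 (at positions 3, 13)
Effective Tm = 40 − 2×6 = 40 − 12 = 28°C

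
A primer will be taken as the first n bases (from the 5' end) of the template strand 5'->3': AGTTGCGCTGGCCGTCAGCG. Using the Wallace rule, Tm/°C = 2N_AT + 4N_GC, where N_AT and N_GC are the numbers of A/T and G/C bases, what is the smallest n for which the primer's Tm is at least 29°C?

First 9 bases: AGTTGCGCT → Tm = 28°C (< 29°C)
First 10 bases: AGTTGCGCTG → Tm = 32°C (≥ 29°C)
Each additional base adds 2°C (A/T) or 4°C (G/C), so Tm is non-decreasing in n; n = 10 is the first length to reach 29°C.

n = 10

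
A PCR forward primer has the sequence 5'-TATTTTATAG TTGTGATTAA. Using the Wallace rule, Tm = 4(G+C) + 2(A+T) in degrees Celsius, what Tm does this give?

46°C

Base counts: A=6, T=11, C=0, G=3
A+T = 17, G+C = 3
Tm = 4·3 + 2·17 = 12 + 34 = 46°C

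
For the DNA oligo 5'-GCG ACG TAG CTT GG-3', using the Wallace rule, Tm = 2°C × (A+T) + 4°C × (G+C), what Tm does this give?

46°C

Scanning the sequence gives G=6, T=3, C=3, A=2.
A+T = 5, G+C = 9
Tm = 2(5) + 4(9) = 10 + 36 = 46°C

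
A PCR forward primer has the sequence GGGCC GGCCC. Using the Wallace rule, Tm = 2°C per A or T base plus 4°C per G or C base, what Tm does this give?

40°C

Base counts: G=5, T=0, C=5, A=0
So N_AT = 0 and N_GC = 10.
Tm = 4·10 + 2·0 = 40 + 0 = 40°C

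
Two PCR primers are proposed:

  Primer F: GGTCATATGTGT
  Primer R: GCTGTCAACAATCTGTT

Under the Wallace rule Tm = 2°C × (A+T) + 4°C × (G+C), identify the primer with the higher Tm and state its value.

Primer F: A+T=7, G+C=5 → Tm = 2(7)+4(5) = 34°C
Primer R: A+T=10, G+C=7 → Tm = 2(10)+4(7) = 48°C
34°C vs 48°C → primer R is higher.

Primer R, 48°C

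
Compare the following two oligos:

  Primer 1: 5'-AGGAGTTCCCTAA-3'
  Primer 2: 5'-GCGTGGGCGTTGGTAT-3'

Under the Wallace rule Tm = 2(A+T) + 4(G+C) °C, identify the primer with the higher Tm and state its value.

Primer 2, 52°C

Primer 1: A+T=7, G+C=6 → Tm = 2(7)+4(6) = 38°C
Primer 2: A+T=6, G+C=10 → Tm = 2(6)+4(10) = 52°C
38°C vs 52°C → primer 2 is higher.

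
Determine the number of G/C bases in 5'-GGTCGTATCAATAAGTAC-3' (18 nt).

Counting bases: G=4, C=3, T=5, A=6
Total G or C: 4 + 3 = 7

7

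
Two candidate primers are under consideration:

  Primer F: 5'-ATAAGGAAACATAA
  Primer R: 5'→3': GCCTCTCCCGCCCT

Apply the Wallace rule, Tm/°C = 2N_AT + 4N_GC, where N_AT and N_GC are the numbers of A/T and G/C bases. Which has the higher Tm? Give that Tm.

Primer R, 50°C

Primer F: A+T=11, G+C=3 → Tm = 2(11)+4(3) = 34°C
Primer R: A+T=3, G+C=11 → Tm = 2(3)+4(11) = 50°C
34°C vs 50°C → primer R is higher.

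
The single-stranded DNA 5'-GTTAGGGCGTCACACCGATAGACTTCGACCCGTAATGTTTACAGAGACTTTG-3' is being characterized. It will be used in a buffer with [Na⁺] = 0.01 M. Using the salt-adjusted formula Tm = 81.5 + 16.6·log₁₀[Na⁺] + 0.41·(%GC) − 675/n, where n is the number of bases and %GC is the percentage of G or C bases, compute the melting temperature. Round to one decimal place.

Length n = 52. Counting bases: G=13, A=13, C=12, T=14
G+C = 25, so %GC = 25/52 × 100 = 48.077%
Salt term: 16.6 × (-2) = -33.2
GC term: 0.41 × 48.077 = 19.712; length term: −675/52 = −12.981
Tm = 81.5 + (-33.2) + 19.712 − 12.981 = 55.031 → 55.0°C

55.0°C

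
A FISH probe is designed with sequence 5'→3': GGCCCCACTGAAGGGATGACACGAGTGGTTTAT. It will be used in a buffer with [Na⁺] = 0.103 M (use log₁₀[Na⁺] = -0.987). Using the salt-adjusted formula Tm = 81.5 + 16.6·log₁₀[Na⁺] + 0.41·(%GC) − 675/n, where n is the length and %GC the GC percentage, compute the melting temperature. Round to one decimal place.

Length n = 33. C=7, G=11, A=8, T=7
G+C = 18, so %GC = 18/33 × 100 = 54.545%
Salt term: 16.6 × (-0.987) = -16.384
GC term: 0.41 × 54.545 = 22.363; length term: −675/33 = −20.455
Tm = 81.5 + (-16.384) + 22.363 − 20.455 = 67.024 → 67.0°C

67.0°C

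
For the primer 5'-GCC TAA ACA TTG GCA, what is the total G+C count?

7

G=3, C=4, T=3, A=5
Total G or C: 3 + 4 = 7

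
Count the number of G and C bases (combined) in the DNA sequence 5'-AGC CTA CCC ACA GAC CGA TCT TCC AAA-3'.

14

Scanning the sequence gives A=9, T=4, G=3, C=11.
Total G or C: 3 + 11 = 14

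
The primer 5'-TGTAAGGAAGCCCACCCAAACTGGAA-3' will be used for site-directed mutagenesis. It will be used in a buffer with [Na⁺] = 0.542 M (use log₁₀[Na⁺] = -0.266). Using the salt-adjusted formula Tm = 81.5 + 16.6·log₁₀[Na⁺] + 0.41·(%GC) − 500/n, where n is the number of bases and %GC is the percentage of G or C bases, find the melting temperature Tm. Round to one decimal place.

78.4°C

Length n = 26. T=3, G=6, C=7, A=10
G+C = 13, so %GC = 13/26 × 100 = 50%
Salt term: 16.6 × (-0.266) = -4.416
GC term: 0.41 × 50 = 20.5; length term: −500/26 = −19.231
Tm = 81.5 + (-4.416) + 20.5 − 19.231 = 78.353 → 78.4°C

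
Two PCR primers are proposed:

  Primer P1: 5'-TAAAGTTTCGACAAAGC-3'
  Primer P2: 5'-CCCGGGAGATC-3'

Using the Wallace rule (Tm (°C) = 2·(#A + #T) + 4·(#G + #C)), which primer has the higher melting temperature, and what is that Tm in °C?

Primer P1: A+T=11, G+C=6 → Tm = 2(11)+4(6) = 46°C
Primer P2: A+T=3, G+C=8 → Tm = 2(3)+4(8) = 38°C
46°C vs 38°C → primer P1 is higher.

Primer P1, 46°C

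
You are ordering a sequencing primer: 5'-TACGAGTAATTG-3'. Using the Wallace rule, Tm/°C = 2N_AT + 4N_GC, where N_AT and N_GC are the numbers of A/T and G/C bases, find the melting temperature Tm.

32°C

Base counts: C=1, G=3, T=4, A=4
AT pairs contribute 8, GC pairs contribute 4.
Tm = 2(8) + 4(4) = 16 + 16 = 32°C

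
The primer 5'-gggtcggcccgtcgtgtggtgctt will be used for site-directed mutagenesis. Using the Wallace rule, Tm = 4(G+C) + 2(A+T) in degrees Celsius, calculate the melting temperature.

A=0, T=7, G=11, C=6
So N_AT = 7 and N_GC = 17.
Tm = 2×7 + 4×17 = 82°C

82°C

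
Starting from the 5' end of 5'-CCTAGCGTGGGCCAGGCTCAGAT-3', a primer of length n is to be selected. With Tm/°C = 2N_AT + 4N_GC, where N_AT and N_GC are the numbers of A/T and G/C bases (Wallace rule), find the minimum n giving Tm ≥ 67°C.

First 19 bases: CCTAGCGTGGGCCAGGCTC → Tm = 66°C (< 67°C)
First 20 bases: CCTAGCGTGGGCCAGGCTCA → Tm = 68°C (≥ 67°C)
Since every base adds ≥2°C, Tm only increases with n, so the threshold is first crossed at n = 20.

n = 20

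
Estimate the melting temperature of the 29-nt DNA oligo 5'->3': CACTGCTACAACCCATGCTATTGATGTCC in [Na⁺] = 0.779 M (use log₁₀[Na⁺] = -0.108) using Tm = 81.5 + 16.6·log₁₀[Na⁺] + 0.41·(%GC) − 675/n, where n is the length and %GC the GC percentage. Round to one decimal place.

Length n = 29. Base counts: G=4, T=8, C=10, A=7
G+C = 14, so %GC = 14/29 × 100 = 48.276%
Salt term: 16.6 × (-0.108) = -1.793
GC term: 0.41 × 48.276 = 19.793; length term: −675/29 = −23.276
Tm = 81.5 + (-1.793) + 19.793 − 23.276 = 76.224 → 76.2°C

76.2°C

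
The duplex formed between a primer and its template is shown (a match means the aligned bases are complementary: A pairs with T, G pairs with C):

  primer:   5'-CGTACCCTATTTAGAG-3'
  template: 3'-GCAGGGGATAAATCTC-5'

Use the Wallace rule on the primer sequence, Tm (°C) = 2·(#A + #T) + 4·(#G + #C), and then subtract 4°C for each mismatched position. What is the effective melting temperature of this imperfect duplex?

42°C

Primer base counts: A=4, T=5, G=3, C=4 → A+T=9, G+C=7
Perfect-match Tm = 2(9) + 4(7) = 18 + 28 = 46°C
Mismatches (positions where the bases are not complementary): 1 (at position 4)
Effective Tm = 46 − 1×4 = 46 − 4 = 42°C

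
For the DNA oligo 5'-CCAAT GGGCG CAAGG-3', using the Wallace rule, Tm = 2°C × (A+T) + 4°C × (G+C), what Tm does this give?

50°C

Scanning the sequence gives G=6, A=4, T=1, C=4.
A+T = 5, G+C = 10
Tm = 2(5) + 4(10) = 10 + 40 = 50°C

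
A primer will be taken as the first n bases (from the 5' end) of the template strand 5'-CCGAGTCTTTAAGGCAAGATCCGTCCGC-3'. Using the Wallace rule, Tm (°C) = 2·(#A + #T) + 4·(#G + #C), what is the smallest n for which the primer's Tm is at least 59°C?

First 20 bases: CCGAGTCTTTAAGGCAAGAT → Tm = 58°C (< 59°C)
First 21 bases: CCGAGTCTTTAAGGCAAGATC → Tm = 62°C (≥ 59°C)
Since every base adds ≥2°C, Tm only increases with n, so the threshold is first crossed at n = 21.

n = 21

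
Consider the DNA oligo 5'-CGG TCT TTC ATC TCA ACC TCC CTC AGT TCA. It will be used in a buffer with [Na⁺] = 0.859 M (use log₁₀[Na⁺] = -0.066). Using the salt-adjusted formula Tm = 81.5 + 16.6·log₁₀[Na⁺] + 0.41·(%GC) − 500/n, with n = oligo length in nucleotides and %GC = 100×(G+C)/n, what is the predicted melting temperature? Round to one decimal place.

84.2°C

Length n = 30. Base counts: T=10, A=5, G=3, C=12
G+C = 15, so %GC = 15/30 × 100 = 50%
Salt term: 16.6 × (-0.066) = -1.096
GC term: 0.41 × 50 = 20.5; length term: −500/30 = −16.667
Tm = 81.5 + (-1.096) + 20.5 − 16.667 = 84.237 → 84.2°C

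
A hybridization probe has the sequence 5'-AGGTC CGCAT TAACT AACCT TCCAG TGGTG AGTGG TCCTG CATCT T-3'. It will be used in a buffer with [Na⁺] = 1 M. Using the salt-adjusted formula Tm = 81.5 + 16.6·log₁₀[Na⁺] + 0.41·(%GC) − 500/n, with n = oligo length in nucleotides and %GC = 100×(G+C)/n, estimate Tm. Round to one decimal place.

Length n = 46. A=9, T=14, G=11, C=12
G+C = 23, so %GC = 23/46 × 100 = 50%
Salt term: 16.6 × (0) = 0
GC term: 0.41 × 50 = 20.5; length term: −500/46 = −10.87
Tm = 81.5 + (0) + 20.5 − 10.87 = 91.13 → 91.1°C

91.1°C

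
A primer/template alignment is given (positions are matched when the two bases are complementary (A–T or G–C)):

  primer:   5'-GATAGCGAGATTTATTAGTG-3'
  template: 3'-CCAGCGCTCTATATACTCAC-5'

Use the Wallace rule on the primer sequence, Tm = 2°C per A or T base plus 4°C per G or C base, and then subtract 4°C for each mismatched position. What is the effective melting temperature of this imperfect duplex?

38°C

Primer base counts: A=6, T=7, G=6, C=1 → A+T=13, G+C=7
Perfect-match Tm = 2(13) + 4(7) = 26 + 28 = 54°C
Mismatches (positions where the bases are not complementary): 4 (at positions 2, 4, 12, 16)
Effective Tm = 54 − 4×4 = 54 − 16 = 38°C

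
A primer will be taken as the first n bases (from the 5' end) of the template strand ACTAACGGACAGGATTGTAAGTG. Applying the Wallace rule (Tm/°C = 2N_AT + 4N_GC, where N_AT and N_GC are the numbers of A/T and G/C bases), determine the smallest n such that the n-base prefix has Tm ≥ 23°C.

n = 8

First 7 bases: ACTAACG → Tm = 20°C (< 23°C)
First 8 bases: ACTAACGG → Tm = 24°C (≥ 23°C)
Since every base adds ≥2°C, Tm only increases with n, so the threshold is first crossed at n = 8.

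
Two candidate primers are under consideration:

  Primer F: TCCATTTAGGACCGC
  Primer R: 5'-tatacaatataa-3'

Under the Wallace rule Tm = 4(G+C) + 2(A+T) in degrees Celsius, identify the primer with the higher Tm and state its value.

Primer F, 46°C

Primer F: A+T=7, G+C=8 → Tm = 2(7)+4(8) = 46°C
Primer R: A+T=11, G+C=1 → Tm = 2(11)+4(1) = 26°C
46°C vs 26°C → primer F is higher.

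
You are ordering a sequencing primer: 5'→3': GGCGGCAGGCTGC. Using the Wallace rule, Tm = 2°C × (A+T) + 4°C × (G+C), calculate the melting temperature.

48°C

Base counts: T=1, C=4, G=7, A=1
AT pairs contribute 2, GC pairs contribute 11.
Tm = 4·11 + 2·2 = 44 + 4 = 48°C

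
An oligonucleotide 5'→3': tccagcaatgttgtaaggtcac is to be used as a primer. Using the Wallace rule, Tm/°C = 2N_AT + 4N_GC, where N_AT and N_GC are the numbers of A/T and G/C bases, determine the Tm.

Counting bases: A=6, T=6, G=5, C=5
So N_AT = 12 and N_GC = 10.
Tm = 2×12 + 4×10 = 64°C

64°C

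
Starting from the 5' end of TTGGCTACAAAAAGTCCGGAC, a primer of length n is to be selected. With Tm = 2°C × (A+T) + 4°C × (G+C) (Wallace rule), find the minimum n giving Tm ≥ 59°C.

First 20 bases: TTGGCTACAAAAAGTCCGGA → Tm = 58°C (< 59°C)
First 21 bases: TTGGCTACAAAAAGTCCGGAC → Tm = 62°C (≥ 59°C)
Each additional base adds 2°C (A/T) or 4°C (G/C), so Tm is non-decreasing in n; n = 21 is the first length to reach 59°C.

n = 21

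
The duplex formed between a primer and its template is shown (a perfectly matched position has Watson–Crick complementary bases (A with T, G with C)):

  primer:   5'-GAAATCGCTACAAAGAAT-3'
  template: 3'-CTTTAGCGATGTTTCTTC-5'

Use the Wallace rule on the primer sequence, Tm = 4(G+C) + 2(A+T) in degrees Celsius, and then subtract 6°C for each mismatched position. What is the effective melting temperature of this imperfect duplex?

42°C

Primer base counts: A=9, T=3, G=3, C=3 → A+T=12, G+C=6
Perfect-match Tm = 2(12) + 4(6) = 24 + 24 = 48°C
Mismatches (positions where the bases are not complementary): 1 (at position 18)
Effective Tm = 48 − 1×6 = 48 − 6 = 42°C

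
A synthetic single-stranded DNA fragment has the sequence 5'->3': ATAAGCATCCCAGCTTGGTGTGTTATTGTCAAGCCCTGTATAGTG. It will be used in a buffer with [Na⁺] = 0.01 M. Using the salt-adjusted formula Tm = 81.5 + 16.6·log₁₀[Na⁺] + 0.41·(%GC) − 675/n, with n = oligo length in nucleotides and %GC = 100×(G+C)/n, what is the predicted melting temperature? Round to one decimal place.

51.5°C

Length n = 45. Scanning the sequence gives A=10, G=11, C=9, T=15.
G+C = 20, so %GC = 20/45 × 100 = 44.444%
Salt term: 16.6 × (-2) = -33.2
GC term: 0.41 × 44.444 = 18.222; length term: −675/45 = −15
Tm = 81.5 + (-33.2) + 18.222 − 15 = 51.522 → 51.5°C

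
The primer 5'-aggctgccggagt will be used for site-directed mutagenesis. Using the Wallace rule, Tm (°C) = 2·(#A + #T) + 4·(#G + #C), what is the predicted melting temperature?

44°C

A=2, G=6, C=3, T=2
So N_AT = 4 and N_GC = 9.
Tm = 2×4 + 4×9 = 44°C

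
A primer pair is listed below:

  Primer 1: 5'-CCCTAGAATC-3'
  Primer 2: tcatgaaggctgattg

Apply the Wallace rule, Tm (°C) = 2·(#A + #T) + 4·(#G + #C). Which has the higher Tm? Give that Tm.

Primer 1: A+T=5, G+C=5 → Tm = 2(5)+4(5) = 30°C
Primer 2: A+T=9, G+C=7 → Tm = 2(9)+4(7) = 46°C
30°C vs 46°C → primer 2 is higher.

Primer 2, 46°C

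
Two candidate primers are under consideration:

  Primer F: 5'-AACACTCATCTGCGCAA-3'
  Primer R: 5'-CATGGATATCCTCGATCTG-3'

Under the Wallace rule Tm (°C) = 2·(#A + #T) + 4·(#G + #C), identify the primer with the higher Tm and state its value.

Primer R, 56°C

Primer F: A+T=9, G+C=8 → Tm = 2(9)+4(8) = 50°C
Primer R: A+T=10, G+C=9 → Tm = 2(10)+4(9) = 56°C
50°C vs 56°C → primer R is higher.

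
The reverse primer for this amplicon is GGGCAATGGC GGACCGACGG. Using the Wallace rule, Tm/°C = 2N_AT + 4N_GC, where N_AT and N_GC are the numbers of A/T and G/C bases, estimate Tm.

70°C

Counting bases: A=4, G=10, T=1, C=5
A+T = 5, G+C = 15
Tm = 4·15 + 2·5 = 60 + 10 = 70°C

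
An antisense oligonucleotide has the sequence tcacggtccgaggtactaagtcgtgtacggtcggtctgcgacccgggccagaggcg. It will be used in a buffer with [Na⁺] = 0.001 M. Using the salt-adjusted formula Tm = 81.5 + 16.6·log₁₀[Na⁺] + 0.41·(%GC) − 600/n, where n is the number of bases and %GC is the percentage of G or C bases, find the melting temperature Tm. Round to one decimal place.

48.1°C

Length n = 56. Counting bases: C=16, T=10, G=21, A=9
G+C = 37, so %GC = 37/56 × 100 = 66.071%
Salt term: 16.6 × (-3) = -49.8
GC term: 0.41 × 66.071 = 27.089; length term: −600/56 = −10.714
Tm = 81.5 + (-49.8) + 27.089 − 10.714 = 48.075 → 48.1°C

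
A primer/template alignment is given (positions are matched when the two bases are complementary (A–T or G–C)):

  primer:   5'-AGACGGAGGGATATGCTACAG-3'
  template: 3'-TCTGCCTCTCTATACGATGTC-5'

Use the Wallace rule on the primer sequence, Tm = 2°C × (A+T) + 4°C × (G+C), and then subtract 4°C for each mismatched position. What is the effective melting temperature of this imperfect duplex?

60°C

Primer base counts: A=7, T=3, G=8, C=3 → A+T=10, G+C=11
Perfect-match Tm = 2(10) + 4(11) = 20 + 44 = 64°C
Mismatches (positions where the bases are not complementary): 1 (at position 9)
Effective Tm = 64 − 1×4 = 64 − 4 = 60°C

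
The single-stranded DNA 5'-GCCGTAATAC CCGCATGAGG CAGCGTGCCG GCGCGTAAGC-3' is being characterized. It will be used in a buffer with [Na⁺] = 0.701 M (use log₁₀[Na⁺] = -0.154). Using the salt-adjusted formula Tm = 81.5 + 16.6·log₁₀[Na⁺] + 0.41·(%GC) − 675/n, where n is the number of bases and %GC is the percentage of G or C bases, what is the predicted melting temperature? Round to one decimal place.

Length n = 40. Base counts: T=5, C=13, A=8, G=14
G+C = 27, so %GC = 27/40 × 100 = 67.5%
Salt term: 16.6 × (-0.154) = -2.556
GC term: 0.41 × 67.5 = 27.675; length term: −675/40 = −16.875
Tm = 81.5 + (-2.556) + 27.675 − 16.875 = 89.744 → 89.7°C

89.7°C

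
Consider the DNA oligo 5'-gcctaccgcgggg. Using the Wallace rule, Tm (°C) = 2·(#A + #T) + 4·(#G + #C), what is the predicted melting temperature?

A=1, C=5, T=1, G=6
AT pairs contribute 2, GC pairs contribute 11.
Tm = 2×2 + 4×11 = 48°C

48°C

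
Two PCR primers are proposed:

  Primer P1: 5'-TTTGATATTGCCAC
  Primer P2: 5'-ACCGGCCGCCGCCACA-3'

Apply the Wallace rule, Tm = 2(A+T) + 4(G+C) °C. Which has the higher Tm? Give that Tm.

Primer P1: A+T=9, G+C=5 → Tm = 2(9)+4(5) = 38°C
Primer P2: A+T=3, G+C=13 → Tm = 2(3)+4(13) = 58°C
38°C vs 58°C → primer P2 is higher.

Primer P2, 58°C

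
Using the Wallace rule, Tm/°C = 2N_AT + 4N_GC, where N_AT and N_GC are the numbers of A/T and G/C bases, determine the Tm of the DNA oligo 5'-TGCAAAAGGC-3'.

Scanning the sequence gives C=2, A=4, G=3, T=1.
A+T = 5, G+C = 5
Tm = 4·5 + 2·5 = 20 + 10 = 30°C

30°C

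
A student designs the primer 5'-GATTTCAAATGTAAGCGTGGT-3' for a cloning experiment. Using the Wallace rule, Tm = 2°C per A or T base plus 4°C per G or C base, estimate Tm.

Counting bases: C=2, A=6, T=7, G=6
A+T = 13, G+C = 8
Tm = 2(13) + 4(8) = 26 + 32 = 58°C

58°C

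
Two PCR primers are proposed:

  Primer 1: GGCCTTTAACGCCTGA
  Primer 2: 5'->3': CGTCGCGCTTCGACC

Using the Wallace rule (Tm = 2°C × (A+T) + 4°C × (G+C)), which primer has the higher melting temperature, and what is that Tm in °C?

Primer 2, 52°C

Primer 1: A+T=7, G+C=9 → Tm = 2(7)+4(9) = 50°C
Primer 2: A+T=4, G+C=11 → Tm = 2(4)+4(11) = 52°C
50°C vs 52°C → primer 2 is higher.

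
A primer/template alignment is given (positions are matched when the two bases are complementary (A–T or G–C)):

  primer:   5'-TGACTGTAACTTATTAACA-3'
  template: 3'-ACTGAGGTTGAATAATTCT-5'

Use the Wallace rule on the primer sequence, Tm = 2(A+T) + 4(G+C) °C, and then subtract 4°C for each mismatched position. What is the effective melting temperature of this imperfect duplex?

36°C

Primer base counts: A=7, T=7, G=2, C=3 → A+T=14, G+C=5
Perfect-match Tm = 2(14) + 4(5) = 28 + 20 = 48°C
Mismatches (positions where the bases are not complementary): 3 (at positions 6, 7, 18)
Effective Tm = 48 − 3×4 = 48 − 12 = 36°C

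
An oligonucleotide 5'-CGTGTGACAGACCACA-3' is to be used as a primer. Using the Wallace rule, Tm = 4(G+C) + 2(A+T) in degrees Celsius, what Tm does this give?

Base counts: T=2, G=4, A=5, C=5
AT pairs contribute 7, GC pairs contribute 9.
Tm = 4·9 + 2·7 = 36 + 14 = 50°C

50°C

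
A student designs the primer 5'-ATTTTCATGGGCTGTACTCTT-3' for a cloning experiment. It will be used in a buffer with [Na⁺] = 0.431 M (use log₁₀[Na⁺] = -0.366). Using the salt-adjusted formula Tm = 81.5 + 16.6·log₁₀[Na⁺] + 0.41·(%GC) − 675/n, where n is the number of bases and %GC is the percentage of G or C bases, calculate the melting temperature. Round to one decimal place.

Length n = 21. Scanning the sequence gives C=4, T=10, G=4, A=3.
G+C = 8, so %GC = 8/21 × 100 = 38.095%
Salt term: 16.6 × (-0.366) = -6.076
GC term: 0.41 × 38.095 = 15.619; length term: −675/21 = −32.143
Tm = 81.5 + (-6.076) + 15.619 − 32.143 = 58.9 → 58.9°C

58.9°C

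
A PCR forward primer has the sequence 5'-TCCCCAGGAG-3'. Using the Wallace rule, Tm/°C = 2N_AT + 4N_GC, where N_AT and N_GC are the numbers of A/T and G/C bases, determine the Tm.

34°C

G=3, T=1, A=2, C=4
AT pairs contribute 3, GC pairs contribute 7.
Tm = 2×3 + 4×7 = 34°C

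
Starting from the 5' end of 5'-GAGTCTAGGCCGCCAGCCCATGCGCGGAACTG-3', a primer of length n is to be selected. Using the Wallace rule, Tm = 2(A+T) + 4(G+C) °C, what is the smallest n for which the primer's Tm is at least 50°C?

First 14 bases: GAGTCTAGGCCGCC → Tm = 48°C (< 50°C)
First 15 bases: GAGTCTAGGCCGCCA → Tm = 50°C (≥ 50°C)
Since every base adds ≥2°C, Tm only increases with n, so the threshold is first crossed at n = 15.

n = 15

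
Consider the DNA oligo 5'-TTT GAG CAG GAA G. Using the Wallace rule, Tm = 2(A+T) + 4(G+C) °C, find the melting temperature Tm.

38°C

G=5, A=4, T=3, C=1
A+T = 7, G+C = 6
Tm = 2×7 + 4×6 = 38°C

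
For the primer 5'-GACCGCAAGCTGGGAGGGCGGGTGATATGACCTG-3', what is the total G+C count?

22

Base counts: T=5, A=7, G=15, C=7
G+C = 15 + 7 = 22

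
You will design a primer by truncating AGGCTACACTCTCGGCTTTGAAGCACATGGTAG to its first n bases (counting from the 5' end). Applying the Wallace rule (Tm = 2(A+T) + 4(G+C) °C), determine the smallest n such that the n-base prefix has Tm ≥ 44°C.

First 13 bases: AGGCTACACTCTC → Tm = 40°C (< 44°C)
First 14 bases: AGGCTACACTCTCG → Tm = 44°C (≥ 44°C)
Each additional base adds 2°C (A/T) or 4°C (G/C), so Tm is non-decreasing in n; n = 14 is the first length to reach 44°C.

n = 14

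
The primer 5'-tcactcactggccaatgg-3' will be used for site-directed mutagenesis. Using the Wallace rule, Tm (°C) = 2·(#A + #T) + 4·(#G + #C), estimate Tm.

Base counts: C=6, T=4, G=4, A=4
A+T = 8, G+C = 10
Tm = 2(8) + 4(10) = 16 + 40 = 56°C

56°C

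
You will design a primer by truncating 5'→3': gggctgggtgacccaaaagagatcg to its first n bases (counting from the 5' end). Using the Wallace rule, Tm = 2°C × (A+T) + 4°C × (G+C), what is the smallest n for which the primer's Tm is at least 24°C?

First 6 bases: GGGCTG → Tm = 22°C (< 24°C)
First 7 bases: GGGCTGG → Tm = 26°C (≥ 24°C)
Since every base adds ≥2°C, Tm only increases with n, so the threshold is first crossed at n = 7.

n = 7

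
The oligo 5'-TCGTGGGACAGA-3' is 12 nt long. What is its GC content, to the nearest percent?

58%

C=2, T=2, G=5, A=3
G+C = 5 + 2 = 7 out of 12 bases
%GC = 7/12 × 100 = 58.33% ≈ 58%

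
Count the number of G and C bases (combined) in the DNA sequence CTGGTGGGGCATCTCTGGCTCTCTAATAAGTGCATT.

Scanning the sequence gives C=8, T=12, A=6, G=10.
Total G or C: 10 + 8 = 18

18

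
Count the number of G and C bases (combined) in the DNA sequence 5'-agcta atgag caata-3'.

Scanning the sequence gives T=3, G=3, C=2, A=7.
G+C = 3 + 2 = 5

5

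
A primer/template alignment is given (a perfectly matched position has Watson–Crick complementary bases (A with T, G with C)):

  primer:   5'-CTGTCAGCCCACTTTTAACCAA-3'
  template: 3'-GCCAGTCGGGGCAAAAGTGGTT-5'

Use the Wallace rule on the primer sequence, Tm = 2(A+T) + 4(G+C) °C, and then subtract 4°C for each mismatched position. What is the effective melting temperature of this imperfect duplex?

48°C

Primer base counts: A=6, T=6, G=2, C=8 → A+T=12, G+C=10
Perfect-match Tm = 2(12) + 4(10) = 24 + 40 = 64°C
Mismatches (positions where the bases are not complementary): 4 (at positions 2, 11, 12, 17)
Effective Tm = 64 − 4×4 = 64 − 16 = 48°C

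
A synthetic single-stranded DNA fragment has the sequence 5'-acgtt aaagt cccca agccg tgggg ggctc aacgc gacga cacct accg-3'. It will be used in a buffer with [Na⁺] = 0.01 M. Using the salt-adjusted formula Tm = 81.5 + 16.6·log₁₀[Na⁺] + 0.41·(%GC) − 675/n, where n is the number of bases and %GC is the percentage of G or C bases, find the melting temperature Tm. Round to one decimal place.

60.5°C

Length n = 49. C=17, G=14, A=12, T=6
G+C = 31, so %GC = 31/49 × 100 = 63.265%
Salt term: 16.6 × (-2) = -33.2
GC term: 0.41 × 63.265 = 25.939; length term: −675/49 = −13.776
Tm = 81.5 + (-33.2) + 25.939 − 13.776 = 60.463 → 60.5°C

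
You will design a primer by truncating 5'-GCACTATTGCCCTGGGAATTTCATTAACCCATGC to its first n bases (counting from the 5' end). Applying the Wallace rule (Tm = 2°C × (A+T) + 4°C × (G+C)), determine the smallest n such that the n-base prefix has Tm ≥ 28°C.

n = 10

First 9 bases: GCACTATTG → Tm = 26°C (< 28°C)
First 10 bases: GCACTATTGC → Tm = 30°C (≥ 28°C)
Since every base adds ≥2°C, Tm only increases with n, so the threshold is first crossed at n = 10.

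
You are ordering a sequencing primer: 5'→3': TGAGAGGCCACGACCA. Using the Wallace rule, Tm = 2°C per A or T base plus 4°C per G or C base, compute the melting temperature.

52°C

Base counts: G=5, C=5, A=5, T=1
A+T = 6, G+C = 10
Tm = 2(6) + 4(10) = 12 + 40 = 52°C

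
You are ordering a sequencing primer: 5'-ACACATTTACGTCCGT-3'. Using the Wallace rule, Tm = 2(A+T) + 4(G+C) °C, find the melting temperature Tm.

Base counts: T=5, A=4, C=5, G=2
So N_AT = 9 and N_GC = 7.
Tm = 2(9) + 4(7) = 18 + 28 = 46°C

46°C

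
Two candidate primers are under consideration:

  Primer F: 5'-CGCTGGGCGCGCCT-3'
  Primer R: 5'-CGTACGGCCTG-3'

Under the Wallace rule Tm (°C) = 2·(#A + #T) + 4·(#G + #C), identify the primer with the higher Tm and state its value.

Primer F: A+T=2, G+C=12 → Tm = 2(2)+4(12) = 52°C
Primer R: A+T=3, G+C=8 → Tm = 2(3)+4(8) = 38°C
52°C vs 38°C → primer F is higher.

Primer F, 52°C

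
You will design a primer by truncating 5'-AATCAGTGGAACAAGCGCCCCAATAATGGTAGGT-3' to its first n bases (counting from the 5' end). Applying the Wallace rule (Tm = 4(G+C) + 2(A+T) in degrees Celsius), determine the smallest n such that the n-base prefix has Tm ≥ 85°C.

n = 29

First 28 bases: AATCAGTGGAACAAGCGCCCCAATAATG → Tm = 82°C (< 85°C)
First 29 bases: AATCAGTGGAACAAGCGCCCCAATAATGG → Tm = 86°C (≥ 85°C)
Since every base adds ≥2°C, Tm only increases with n, so the threshold is first crossed at n = 29.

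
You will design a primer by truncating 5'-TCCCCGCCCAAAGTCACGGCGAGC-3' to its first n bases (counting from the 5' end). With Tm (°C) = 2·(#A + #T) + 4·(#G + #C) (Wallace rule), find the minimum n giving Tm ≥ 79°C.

First 23 bases: TCCCCGCCCAAAGTCACGGCGAG → Tm = 78°C (< 79°C)
First 24 bases: TCCCCGCCCAAAGTCACGGCGAGC → Tm = 82°C (≥ 79°C)
Each additional base adds 2°C (A/T) or 4°C (G/C), so Tm is non-decreasing in n; n = 24 is the first length to reach 79°C.

n = 24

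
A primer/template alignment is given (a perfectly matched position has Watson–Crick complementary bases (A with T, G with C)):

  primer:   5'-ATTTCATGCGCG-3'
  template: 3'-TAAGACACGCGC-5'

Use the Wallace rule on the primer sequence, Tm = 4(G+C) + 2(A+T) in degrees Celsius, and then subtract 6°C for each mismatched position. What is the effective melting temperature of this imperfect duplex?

18°C

Primer base counts: A=2, T=4, G=3, C=3 → A+T=6, G+C=6
Perfect-match Tm = 2(6) + 4(6) = 12 + 24 = 36°C
Mismatches (positions where the bases are not complementary): 3 (at positions 4, 5, 6)
Effective Tm = 36 − 3×6 = 36 − 18 = 18°C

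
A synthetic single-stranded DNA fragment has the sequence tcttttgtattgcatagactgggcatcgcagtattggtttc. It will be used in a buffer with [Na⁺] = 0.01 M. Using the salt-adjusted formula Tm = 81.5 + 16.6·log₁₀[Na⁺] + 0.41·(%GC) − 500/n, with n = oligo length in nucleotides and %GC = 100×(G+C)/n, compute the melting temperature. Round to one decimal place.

Length n = 41. Scanning the sequence gives G=10, T=17, C=7, A=7.
G+C = 17, so %GC = 17/41 × 100 = 41.463%
Salt term: 16.6 × (-2) = -33.2
GC term: 0.41 × 41.463 = 17; length term: −500/41 = −12.195
Tm = 81.5 + (-33.2) + 17 − 12.195 = 53.105 → 53.1°C

53.1°C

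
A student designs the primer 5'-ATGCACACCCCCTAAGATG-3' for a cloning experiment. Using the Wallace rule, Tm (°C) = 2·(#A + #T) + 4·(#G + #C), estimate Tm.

58°C

Counting bases: G=3, C=7, T=3, A=6
A+T = 9, G+C = 10
Tm = 4·10 + 2·9 = 40 + 18 = 58°C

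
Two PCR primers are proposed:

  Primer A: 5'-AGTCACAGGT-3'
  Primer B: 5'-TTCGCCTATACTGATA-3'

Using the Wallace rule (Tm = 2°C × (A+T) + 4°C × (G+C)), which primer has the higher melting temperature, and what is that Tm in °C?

Primer A: A+T=5, G+C=5 → Tm = 2(5)+4(5) = 30°C
Primer B: A+T=10, G+C=6 → Tm = 2(10)+4(6) = 44°C
30°C vs 44°C → primer B is higher.

Primer B, 44°C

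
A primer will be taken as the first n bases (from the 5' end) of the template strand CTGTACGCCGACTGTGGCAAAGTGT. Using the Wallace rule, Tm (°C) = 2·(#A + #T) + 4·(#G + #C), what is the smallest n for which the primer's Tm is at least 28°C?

First 8 bases: CTGTACGC → Tm = 26°C (< 28°C)
First 9 bases: CTGTACGCC → Tm = 30°C (≥ 28°C)
Since every base adds ≥2°C, Tm only increases with n, so the threshold is first crossed at n = 9.

n = 9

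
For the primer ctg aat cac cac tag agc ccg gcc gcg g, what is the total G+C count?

Base counts: T=3, C=11, G=8, A=6
G+C = 8 + 11 = 19

19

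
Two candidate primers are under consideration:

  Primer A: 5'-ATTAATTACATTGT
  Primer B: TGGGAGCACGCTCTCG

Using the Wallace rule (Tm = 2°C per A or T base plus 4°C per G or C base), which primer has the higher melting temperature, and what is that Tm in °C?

Primer B, 54°C

Primer A: A+T=12, G+C=2 → Tm = 2(12)+4(2) = 32°C
Primer B: A+T=5, G+C=11 → Tm = 2(5)+4(11) = 54°C
32°C vs 54°C → primer B is higher.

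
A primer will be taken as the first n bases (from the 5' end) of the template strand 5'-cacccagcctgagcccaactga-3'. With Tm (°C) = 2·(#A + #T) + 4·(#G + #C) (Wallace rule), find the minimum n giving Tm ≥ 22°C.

n = 7

First 6 bases: CACCCA → Tm = 20°C (< 22°C)
First 7 bases: CACCCAG → Tm = 24°C (≥ 22°C)
Each additional base adds 2°C (A/T) or 4°C (G/C), so Tm is non-decreasing in n; n = 7 is the first length to reach 22°C.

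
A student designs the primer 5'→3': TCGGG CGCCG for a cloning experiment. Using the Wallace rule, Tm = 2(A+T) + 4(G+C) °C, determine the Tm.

38°C

Scanning the sequence gives T=1, G=5, C=4, A=0.
A+T = 1, G+C = 9
Tm = 2×1 + 4×9 = 38°C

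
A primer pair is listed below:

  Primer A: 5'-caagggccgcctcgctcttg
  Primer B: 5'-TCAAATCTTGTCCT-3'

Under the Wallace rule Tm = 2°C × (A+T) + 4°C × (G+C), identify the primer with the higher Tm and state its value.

Primer A, 68°C

Primer A: A+T=6, G+C=14 → Tm = 2(6)+4(14) = 68°C
Primer B: A+T=9, G+C=5 → Tm = 2(9)+4(5) = 38°C
68°C vs 38°C → primer A is higher.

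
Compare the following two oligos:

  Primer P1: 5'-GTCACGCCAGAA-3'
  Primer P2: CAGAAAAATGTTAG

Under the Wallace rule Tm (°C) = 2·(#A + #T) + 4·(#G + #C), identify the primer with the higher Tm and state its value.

Primer P1: A+T=5, G+C=7 → Tm = 2(5)+4(7) = 38°C
Primer P2: A+T=10, G+C=4 → Tm = 2(10)+4(4) = 36°C
38°C vs 36°C → primer P1 is higher.

Primer P1, 38°C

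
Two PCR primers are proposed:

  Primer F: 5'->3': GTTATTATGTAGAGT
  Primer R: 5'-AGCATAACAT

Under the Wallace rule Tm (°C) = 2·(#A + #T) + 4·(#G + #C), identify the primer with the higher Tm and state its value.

Primer F, 38°C

Primer F: A+T=11, G+C=4 → Tm = 2(11)+4(4) = 38°C
Primer R: A+T=7, G+C=3 → Tm = 2(7)+4(3) = 26°C
38°C vs 26°C → primer F is higher.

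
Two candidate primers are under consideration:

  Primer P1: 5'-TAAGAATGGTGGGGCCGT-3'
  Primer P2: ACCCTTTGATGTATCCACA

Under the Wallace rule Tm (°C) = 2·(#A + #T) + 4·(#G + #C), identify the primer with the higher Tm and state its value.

Primer P1: A+T=8, G+C=10 → Tm = 2(8)+4(10) = 56°C
Primer P2: A+T=11, G+C=8 → Tm = 2(11)+4(8) = 54°C
56°C vs 54°C → primer P1 is higher.

Primer P1, 56°C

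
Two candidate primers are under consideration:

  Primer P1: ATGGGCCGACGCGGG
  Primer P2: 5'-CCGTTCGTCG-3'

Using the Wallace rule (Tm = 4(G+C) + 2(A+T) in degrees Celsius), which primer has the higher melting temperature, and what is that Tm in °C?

Primer P1: A+T=3, G+C=12 → Tm = 2(3)+4(12) = 54°C
Primer P2: A+T=3, G+C=7 → Tm = 2(3)+4(7) = 34°C
54°C vs 34°C → primer P1 is higher.

Primer P1, 54°C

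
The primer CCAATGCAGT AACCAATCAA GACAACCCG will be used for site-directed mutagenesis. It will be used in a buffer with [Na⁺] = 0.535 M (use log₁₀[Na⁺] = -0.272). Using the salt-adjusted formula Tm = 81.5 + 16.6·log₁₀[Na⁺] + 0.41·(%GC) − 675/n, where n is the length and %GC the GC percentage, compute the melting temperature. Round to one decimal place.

Length n = 29. Base counts: T=3, G=4, A=12, C=10
G+C = 14, so %GC = 14/29 × 100 = 48.276%
Salt term: 16.6 × (-0.272) = -4.515
GC term: 0.41 × 48.276 = 19.793; length term: −675/29 = −23.276
Tm = 81.5 + (-4.515) + 19.793 − 23.276 = 73.502 → 73.5°C

73.5°C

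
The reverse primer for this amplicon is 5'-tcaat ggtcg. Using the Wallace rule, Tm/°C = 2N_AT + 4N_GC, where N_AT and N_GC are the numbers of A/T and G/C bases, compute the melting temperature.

30°C

T=3, G=3, A=2, C=2
A+T = 5, G+C = 5
Tm = 4·5 + 2·5 = 20 + 10 = 30°C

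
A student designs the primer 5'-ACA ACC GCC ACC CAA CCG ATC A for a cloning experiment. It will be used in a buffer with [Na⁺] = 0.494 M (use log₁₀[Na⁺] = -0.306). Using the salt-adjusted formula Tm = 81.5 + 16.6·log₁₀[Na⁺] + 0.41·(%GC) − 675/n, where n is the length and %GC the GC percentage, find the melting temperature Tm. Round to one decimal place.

70.0°C

Length n = 22. Base counts: T=1, C=11, A=8, G=2
G+C = 13, so %GC = 13/22 × 100 = 59.091%
Salt term: 16.6 × (-0.306) = -5.08
GC term: 0.41 × 59.091 = 24.227; length term: −675/22 = −30.682
Tm = 81.5 + (-5.08) + 24.227 − 30.682 = 69.965 → 70.0°C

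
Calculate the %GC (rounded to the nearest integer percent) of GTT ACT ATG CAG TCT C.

44%

C=4, T=6, G=3, A=3
G+C = 3 + 4 = 7 out of 16 bases
%GC = 7/16 × 100 = 43.75% ≈ 44%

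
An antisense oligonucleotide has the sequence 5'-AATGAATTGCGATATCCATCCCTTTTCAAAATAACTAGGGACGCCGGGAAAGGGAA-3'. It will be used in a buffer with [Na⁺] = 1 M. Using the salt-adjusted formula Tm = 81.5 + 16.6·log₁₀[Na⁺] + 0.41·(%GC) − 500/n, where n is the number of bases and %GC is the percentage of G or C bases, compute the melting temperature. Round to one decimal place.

90.1°C

Length n = 56. Scanning the sequence gives G=13, C=11, T=12, A=20.
G+C = 24, so %GC = 24/56 × 100 = 42.857%
Salt term: 16.6 × (0) = 0
GC term: 0.41 × 42.857 = 17.571; length term: −500/56 = −8.929
Tm = 81.5 + (0) + 17.571 − 8.929 = 90.142 → 90.1°C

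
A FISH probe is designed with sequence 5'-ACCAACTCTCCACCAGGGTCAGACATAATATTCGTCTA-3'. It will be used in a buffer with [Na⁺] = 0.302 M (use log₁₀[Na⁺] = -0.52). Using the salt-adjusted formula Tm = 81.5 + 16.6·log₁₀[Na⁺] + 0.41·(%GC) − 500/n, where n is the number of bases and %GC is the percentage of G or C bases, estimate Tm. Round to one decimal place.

78.1°C

Length n = 38. T=9, A=12, G=5, C=12
G+C = 17, so %GC = 17/38 × 100 = 44.737%
Salt term: 16.6 × (-0.52) = -8.632
GC term: 0.41 × 44.737 = 18.342; length term: −500/38 = −13.158
Tm = 81.5 + (-8.632) + 18.342 − 13.158 = 78.052 → 78.1°C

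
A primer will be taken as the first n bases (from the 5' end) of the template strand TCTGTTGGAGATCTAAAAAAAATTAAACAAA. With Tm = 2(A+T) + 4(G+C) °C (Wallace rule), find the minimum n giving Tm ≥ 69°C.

n = 28

First 27 bases: TCTGTTGGAGATCTAAAAAAAATTAAA → Tm = 66°C (< 69°C)
First 28 bases: TCTGTTGGAGATCTAAAAAAAATTAAAC → Tm = 70°C (≥ 69°C)
Since every base adds ≥2°C, Tm only increases with n, so the threshold is first crossed at n = 28.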